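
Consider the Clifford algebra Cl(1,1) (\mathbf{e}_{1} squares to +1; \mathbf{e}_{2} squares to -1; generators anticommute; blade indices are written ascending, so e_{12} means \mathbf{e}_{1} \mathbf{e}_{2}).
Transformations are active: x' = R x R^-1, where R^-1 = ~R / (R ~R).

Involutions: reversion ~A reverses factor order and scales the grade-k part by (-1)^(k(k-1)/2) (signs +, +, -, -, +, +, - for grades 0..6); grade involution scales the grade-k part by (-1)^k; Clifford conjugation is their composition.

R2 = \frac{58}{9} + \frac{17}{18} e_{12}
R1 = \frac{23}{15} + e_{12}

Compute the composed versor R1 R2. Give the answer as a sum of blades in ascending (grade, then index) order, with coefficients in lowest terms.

Distribute over the terms of R1 (each basis-blade product reordered to ascending indices, repeated generators contracted through their squares):
(\frac{23}{15}) R2 = \frac{1334}{135} + \frac{391}{270} e_{12}
(e_{12}) R2 = \frac{17}{18} + \frac{58}{9} e_{12}
Summing the partial products and collecting blades:
Answer: \frac{2923}{270} + \frac{2131}{270} e_{12}


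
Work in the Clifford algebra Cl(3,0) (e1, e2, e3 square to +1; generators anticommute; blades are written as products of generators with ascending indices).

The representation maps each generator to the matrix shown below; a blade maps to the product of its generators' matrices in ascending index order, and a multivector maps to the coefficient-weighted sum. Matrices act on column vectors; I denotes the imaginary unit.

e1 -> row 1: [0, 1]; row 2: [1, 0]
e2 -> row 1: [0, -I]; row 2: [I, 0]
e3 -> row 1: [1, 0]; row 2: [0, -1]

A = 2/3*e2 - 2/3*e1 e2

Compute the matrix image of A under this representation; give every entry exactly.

Bivector images (products of the table entries): rho(e1 e2) = rho(e1)rho(e2) = row 1: [I, 0]; row 2: [0, -I].
M = (2/3)*rho(e2) + (-2/3)*rho(e1 e2), summed entrywise:
Answer: row 1: [-2*I/3, -2*I/3]; row 2: [2*I/3, 2*I/3]


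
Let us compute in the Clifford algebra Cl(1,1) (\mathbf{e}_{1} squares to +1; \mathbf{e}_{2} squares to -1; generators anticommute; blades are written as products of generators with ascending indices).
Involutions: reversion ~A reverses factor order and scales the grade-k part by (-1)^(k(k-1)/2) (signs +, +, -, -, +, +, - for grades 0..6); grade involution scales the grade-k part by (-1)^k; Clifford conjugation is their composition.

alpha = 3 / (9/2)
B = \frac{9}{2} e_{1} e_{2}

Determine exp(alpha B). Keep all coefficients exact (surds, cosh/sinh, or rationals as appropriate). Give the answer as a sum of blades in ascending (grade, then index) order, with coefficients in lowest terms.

B^2 = (\frac{9}{2})^2*(e_{1} e_{2})^2 = \frac{81}{4}*(+1) = \frac{81}{4} (a basis 2-blade squares to minus the product of its generators' squares).
B^2 = \frac{81}{4} — hyperbolic case — the even/odd split gives cosh and sinh: l = \frac{9}{2}, alpha*l = 3, so exp(alpha B) = cosh(3) + (sinh(3)/(\frac{9}{2}))*B = \cosh{\left(3 \right)} + (\frac{2 \sinh{\left(3 \right)}}{9})*B.
Answer: \cosh{\left(3 \right)} + \sinh{\left(3 \right)} e_{1} e_{2}


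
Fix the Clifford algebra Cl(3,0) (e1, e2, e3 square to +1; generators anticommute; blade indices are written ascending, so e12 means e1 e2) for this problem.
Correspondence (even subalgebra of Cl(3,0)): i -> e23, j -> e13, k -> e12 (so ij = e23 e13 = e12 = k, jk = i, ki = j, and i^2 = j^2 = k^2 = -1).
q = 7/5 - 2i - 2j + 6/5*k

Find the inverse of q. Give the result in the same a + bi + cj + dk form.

In blades: q = 7/5 + 6/5*e12 - 2*e13 - 2*e23.
With qbar = 7/5 - 6/5*e12 + 2*e13 + 2*e23 (scalar fixed, mapped units negated), q qbar = 57/5 (the sum of squared coefficients), so q^-1 = qbar / (57/5) = 7/57 - 2/19*e12 + 10/57*e13 + 10/57*e23; translating back:
Answer: 7/57 + 10/57*i + 10/57*j - 2/19*k


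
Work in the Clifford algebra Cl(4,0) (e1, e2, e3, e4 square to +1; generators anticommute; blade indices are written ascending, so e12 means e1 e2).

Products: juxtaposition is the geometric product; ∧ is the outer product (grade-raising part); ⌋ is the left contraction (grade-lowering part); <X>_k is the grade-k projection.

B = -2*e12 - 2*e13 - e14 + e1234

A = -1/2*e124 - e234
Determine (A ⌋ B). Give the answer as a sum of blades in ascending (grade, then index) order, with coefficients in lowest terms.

step 1: -e1 - 1/2*e3
Answer: -e1 - 1/2*e3


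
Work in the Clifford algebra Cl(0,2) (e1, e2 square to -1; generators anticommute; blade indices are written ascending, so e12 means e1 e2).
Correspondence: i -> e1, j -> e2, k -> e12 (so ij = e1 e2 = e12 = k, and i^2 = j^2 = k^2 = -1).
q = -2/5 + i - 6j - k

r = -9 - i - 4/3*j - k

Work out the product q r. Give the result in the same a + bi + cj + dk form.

In blades: q = -2/5 + e1 - 6*e2 - e12, r = -9 - e1 - 4/3*e2 - e12.
Distribute q over r term by term (generator squares from the signature, products reordered to ascending indices): (-2/5)*r = 18/5 + 2/5*e1 + 8/15*e2 + 2/5*e12; (e1)*r = 1 - 9*e1 + e2 - 4/3*e12; (-6*e2)*r = -8 + 6*e1 + 54*e2 - 6*e12; (-e12)*r = -1 - 4/3*e1 + e2 + 9*e12.
Sum: -22/5 - 59/15*e1 + 848/15*e2 + 31/15*e12; translating back through the correspondence:
Answer: -22/5 - 59/15*i + 848/15*j + 31/15*k


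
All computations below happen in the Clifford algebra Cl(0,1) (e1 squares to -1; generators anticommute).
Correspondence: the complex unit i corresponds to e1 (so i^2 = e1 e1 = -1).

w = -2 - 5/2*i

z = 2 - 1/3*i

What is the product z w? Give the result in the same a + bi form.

In blades: z = 2 - 1/3*e1, w = -2 - 5/2*e1.
Distribute z over w term by term (generator squares from the signature, products reordered to ascending indices): (2)*w = -4 - 5*e1; (-1/3*e1)*w = -5/6 + 2/3*e1.
Sum: -29/6 - 13/3*e1; translating back through the correspondence:
Answer: -29/6 - 13/3*i


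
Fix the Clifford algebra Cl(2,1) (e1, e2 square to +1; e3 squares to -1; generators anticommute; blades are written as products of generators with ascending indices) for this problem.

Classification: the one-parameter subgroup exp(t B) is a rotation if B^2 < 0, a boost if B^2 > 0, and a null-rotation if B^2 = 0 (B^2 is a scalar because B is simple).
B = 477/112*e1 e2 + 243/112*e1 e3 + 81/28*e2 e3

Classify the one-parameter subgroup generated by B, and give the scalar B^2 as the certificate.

B^2 term by term: the squares give (477/112)^2*(e1 e2)^2 + (243/112)^2*(e1 e3)^2 + (81/28)^2*(e2 e3)^2 = 227529/12544*(-1) + 59049/12544*(+1) + 6561/784*(+1) = -81/16 (each basis 2-blade squares to minus the product of its generators' squares); cross terms between blades sharing an index anticommute and cancel. So B^2 = -81/16.
Answer: rotation, certificate B^2 = -81/16. Certificate logic: -81/16 is a conjugation-invariant scalar, so its sign fixes rotation versus boost versus null-rotation outright.


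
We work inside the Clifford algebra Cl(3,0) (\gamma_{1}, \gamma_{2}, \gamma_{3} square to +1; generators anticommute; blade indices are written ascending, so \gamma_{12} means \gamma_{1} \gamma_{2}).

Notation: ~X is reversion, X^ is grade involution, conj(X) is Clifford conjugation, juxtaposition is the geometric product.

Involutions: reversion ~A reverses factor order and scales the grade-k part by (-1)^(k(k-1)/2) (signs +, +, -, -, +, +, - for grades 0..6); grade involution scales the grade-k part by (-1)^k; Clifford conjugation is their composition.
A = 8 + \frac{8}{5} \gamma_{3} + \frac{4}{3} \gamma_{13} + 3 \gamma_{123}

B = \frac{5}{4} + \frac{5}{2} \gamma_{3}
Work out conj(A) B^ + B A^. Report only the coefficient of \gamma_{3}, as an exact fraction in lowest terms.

first term: 14 + \frac{10}{3} \gamma_{1} - 22 \gamma_{3} - \frac{15}{2} \gamma_{12} - \frac{5}{3} \gamma_{13} + \frac{15}{4} \gamma_{123}
second term: 6 - \frac{10}{3} \gamma_{1} + 18 \gamma_{3} - \frac{15}{2} \gamma_{12} + \frac{5}{3} \gamma_{13} - \frac{15}{4} \gamma_{123}
Answer: -4


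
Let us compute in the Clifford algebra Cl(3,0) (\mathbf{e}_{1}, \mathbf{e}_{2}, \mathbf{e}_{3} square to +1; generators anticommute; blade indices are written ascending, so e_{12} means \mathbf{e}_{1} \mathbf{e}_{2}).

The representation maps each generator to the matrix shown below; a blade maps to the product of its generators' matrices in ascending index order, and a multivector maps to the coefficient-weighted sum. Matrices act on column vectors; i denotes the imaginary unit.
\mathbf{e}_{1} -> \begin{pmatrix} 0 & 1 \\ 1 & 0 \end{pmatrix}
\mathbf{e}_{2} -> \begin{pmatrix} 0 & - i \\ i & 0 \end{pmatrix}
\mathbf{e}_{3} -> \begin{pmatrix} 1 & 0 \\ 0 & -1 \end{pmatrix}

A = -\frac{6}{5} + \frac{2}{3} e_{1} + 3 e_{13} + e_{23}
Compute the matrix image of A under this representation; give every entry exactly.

Bivector images (products of the table entries): rho(e_{13}) = rho(\mathbf{e}_{1})rho(\mathbf{e}_{3}) = \begin{pmatrix} 0 & -1 \\ 1 & 0 \end{pmatrix}; rho(e_{23}) = rho(\mathbf{e}_{2})rho(\mathbf{e}_{3}) = \begin{pmatrix} 0 & i \\ i & 0 \end{pmatrix}.
M = (-\frac{6}{5})*1 + (\frac{2}{3})*rho(e_{1}) + (3)*rho(e_{13}) + (1)*rho(e_{23}), summed entrywise (1 is the identity matrix):
Answer: \begin{pmatrix} - \frac{6}{5} & - \frac{7}{3} + i \\ \frac{11}{3} + i & - \frac{6}{5} \end{pmatrix}


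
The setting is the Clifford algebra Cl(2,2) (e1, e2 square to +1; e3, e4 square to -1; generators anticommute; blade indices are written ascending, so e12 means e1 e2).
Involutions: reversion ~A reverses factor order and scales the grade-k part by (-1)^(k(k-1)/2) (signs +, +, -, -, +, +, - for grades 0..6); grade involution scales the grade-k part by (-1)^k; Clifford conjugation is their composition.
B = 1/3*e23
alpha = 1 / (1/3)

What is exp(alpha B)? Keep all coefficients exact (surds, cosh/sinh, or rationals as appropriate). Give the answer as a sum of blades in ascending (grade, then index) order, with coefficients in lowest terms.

B^2 = (1/3)^2*(e23)^2 = 1/9*(+1) = 1/9 (a basis 2-blade squares to minus the product of its generators' squares).
B^2 = 1/9 — since the square is positive, the closed form is hyperbolic: l = 1/3, alpha*l = 1, so exp(alpha B) = cosh(1) + (sinh(1)/(1/3))*B = cosh(1) + (3*sinh(1))*B.
Answer: cosh(1) + sinh(1)*e23


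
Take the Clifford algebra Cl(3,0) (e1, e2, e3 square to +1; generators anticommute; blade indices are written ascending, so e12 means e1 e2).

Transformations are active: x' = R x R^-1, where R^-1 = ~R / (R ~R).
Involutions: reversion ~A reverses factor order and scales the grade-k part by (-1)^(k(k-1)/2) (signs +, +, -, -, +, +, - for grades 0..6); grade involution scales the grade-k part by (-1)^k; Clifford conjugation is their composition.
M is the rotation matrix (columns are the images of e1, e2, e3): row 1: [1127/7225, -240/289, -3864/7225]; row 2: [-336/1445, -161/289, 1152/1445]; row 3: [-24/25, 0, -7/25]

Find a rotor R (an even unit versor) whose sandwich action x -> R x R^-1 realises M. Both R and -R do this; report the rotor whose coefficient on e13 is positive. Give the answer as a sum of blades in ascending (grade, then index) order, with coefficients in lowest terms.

Method: write R = a + b12*e12 + b13*e13 + b23*e23 with a^2 + b12^2 + b13^2 + b23^2 = 1 (so R^-1 = ~R). Expanding the columns R e_j ~R gives tr M = 4a^2 - 1 and, from the antisymmetric part, M21 - M12 = -4a*b12, M13 - M31 = 4a*b13, M32 - M23 = -4a*b23.
Here tr M = -4921/7225, so a^2 = (1 + tr M)/4 = 576/7225 and a = ±24/85. Taking a = 24/85: M21 - M12 = 864/1445, M13 - M31 = 3072/7225, M32 - M23 = -1152/1445, giving b12 = -9/17, b13 = 32/85, b23 = 12/17, i.e. R = 24/85 - 9/17*e12 + 32/85*e13 + 12/17*e23.
Its e13 coefficient is already positive.
Answer: 24/85 - 9/17*e12 + 32/85*e13 + 12/17*e23. Sheet selection: the two-to-one cover makes ±R indistinguishable at the matrix level (trace -4921/7225), so uniqueness comes from the required sign on e13.


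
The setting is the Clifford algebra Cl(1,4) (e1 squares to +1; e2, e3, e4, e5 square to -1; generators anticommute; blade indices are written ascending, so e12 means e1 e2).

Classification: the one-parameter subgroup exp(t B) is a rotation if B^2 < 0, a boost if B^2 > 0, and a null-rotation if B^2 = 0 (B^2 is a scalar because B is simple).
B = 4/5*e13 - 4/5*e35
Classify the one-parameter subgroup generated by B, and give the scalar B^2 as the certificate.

B^2 term by term: the squares give (4/5)^2*(e13)^2 + (-4/5)^2*(e35)^2 = 16/25*(+1) + 16/25*(-1) = 0 (each basis 2-blade squares to minus the product of its generators' squares); cross terms between blades sharing an index anticommute and cancel. So B^2 = 0.
Answer: null-rotation, certificate B^2 = 0. One invariant decides it: the square 0 survives every conjugation, and its sign is exactly the classification.


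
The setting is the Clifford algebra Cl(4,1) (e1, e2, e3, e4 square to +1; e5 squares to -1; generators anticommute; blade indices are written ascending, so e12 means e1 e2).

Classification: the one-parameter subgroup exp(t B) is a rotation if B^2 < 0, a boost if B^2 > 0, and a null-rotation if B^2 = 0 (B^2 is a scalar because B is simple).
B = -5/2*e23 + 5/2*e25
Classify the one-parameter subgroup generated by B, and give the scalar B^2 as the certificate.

B^2 term by term: the squares give (-5/2)^2*(e23)^2 + (5/2)^2*(e25)^2 = 25/4*(-1) + 25/4*(+1) = 0 (each basis 2-blade squares to minus the product of its generators' squares); cross terms between blades sharing an index anticommute and cancel. So B^2 = 0.
Answer: null-rotation, certificate B^2 = 0. The scalar 0 is the complete invariant here: its sign names the subgroup type.


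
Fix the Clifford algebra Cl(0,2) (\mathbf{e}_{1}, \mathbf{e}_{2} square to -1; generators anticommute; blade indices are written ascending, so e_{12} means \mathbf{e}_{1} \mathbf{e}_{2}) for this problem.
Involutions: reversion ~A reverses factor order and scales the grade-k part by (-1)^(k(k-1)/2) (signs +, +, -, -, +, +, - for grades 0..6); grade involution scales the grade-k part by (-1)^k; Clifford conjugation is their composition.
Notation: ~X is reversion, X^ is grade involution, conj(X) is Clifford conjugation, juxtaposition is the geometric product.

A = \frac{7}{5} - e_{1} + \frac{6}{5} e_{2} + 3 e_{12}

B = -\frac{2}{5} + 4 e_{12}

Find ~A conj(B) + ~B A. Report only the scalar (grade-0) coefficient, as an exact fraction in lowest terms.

first term: -\frac{314}{25} - \frac{22}{5} e_{1} - \frac{112}{25} e_{2} - \frac{22}{5} e_{12}
second term: \frac{286}{25} + \frac{26}{5} e_{1} + \frac{88}{25} e_{2} - \frac{34}{5} e_{12}
Answer: -\frac{28}{25}


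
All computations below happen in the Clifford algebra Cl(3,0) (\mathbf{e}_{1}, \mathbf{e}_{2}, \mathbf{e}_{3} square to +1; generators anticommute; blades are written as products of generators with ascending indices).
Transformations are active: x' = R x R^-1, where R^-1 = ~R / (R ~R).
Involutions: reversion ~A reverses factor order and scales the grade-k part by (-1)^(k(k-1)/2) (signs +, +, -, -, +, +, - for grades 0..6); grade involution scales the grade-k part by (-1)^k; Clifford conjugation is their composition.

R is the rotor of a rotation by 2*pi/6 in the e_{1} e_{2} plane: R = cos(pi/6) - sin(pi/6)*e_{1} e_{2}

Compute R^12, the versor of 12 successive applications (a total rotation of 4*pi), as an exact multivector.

Rotor phase runs at HALF the rotation angle; powers of one rotor simply add phase, so after 12 steps in e_{1} e_{2} the phase is 12*pi/6 = 2 \pi and R^12 = cos(2 \pi) - sin(2 \pi)*e_{1} e_{2}.
cos(2 \pi) = 1 and sin(2 \pi) = 0, so R^12 = 1. The total rotation 4*pi is 2 full turns, so every vector returns to itself, yet the rotor is +1, back on the identity sheet (an even number of 2*pi turns).
Answer: 1


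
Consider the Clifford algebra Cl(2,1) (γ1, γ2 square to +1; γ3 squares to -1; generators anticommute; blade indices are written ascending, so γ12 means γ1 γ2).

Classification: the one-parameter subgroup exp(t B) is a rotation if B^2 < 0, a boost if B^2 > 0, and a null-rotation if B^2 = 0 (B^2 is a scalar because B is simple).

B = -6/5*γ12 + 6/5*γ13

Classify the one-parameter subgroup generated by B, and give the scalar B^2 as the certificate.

B^2 term by term: the squares give (-6/5)^2*(γ12)^2 + (6/5)^2*(γ13)^2 = 36/25*(-1) + 36/25*(+1) = 0 (each basis 2-blade squares to minus the product of its generators' squares); cross terms between blades sharing an index anticommute and cancel. So B^2 = 0.
Answer: null-rotation, certificate B^2 = 0. B^2 = 0 is basis-independent, so its sign is the whole story.


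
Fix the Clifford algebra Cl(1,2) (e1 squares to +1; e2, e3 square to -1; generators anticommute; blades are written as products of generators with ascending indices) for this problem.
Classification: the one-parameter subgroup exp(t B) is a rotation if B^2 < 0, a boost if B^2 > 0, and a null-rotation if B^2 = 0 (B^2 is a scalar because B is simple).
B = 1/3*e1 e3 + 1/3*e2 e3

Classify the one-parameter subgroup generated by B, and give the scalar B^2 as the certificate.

B^2 term by term: the squares give (1/3)^2*(e1 e3)^2 + (1/3)^2*(e2 e3)^2 = 1/9*(+1) + 1/9*(-1) = 0 (each basis 2-blade squares to minus the product of its generators' squares); cross terms between blades sharing an index anticommute and cancel. So B^2 = 0.
Answer: null-rotation, certificate B^2 = 0. One invariant decides it: the square 0 survives every conjugation, and its sign is exactly the classification.


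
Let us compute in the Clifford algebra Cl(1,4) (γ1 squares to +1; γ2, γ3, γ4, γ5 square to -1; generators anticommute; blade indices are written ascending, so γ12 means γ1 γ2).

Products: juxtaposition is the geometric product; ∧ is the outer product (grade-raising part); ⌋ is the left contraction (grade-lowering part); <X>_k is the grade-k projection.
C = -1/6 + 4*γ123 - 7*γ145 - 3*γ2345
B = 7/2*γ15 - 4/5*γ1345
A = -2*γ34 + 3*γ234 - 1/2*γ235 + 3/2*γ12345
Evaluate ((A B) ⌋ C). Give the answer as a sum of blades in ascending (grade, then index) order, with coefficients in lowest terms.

step 1: -6/5*γ2 - 8/5*γ15 - 7/4*γ123 - 2/5*γ124 - 12/5*γ125 - 21/4*γ234 - 7*γ1345 - 21/2*γ12345
step 2: 7 - 56/5*γ4 + 63/4*γ5 - 24/5*γ13 - 18/5*γ345
Answer: 7 - 56/5*γ4 + 63/4*γ5 - 24/5*γ13 - 18/5*γ345


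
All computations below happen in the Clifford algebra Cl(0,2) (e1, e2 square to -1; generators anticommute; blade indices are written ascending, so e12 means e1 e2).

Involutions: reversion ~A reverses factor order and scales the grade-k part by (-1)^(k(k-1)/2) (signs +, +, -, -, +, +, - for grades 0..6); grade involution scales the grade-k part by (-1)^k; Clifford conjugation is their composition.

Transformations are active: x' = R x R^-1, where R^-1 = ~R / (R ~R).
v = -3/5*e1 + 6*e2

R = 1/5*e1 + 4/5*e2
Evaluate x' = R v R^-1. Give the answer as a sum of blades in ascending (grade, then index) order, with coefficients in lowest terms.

~R = 1/5*e1 + 4/5*e2, and R ~R = -17/25, so R^-1 = ~R / (-17/25).
R v = -117/25 + 42/25*e12
Answer: 57/17*e1 + 426/85*e2


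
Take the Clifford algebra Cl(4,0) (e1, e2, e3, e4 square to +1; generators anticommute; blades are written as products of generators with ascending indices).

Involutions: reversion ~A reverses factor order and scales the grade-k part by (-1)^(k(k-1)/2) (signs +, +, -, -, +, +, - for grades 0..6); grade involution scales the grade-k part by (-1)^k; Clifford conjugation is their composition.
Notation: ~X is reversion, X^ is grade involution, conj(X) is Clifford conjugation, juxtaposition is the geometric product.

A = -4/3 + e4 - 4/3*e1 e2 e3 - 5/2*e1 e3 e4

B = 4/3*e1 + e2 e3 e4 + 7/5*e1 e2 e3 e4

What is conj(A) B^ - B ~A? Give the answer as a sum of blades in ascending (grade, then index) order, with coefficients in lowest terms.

first term: 16/9*e1 + 7/2*e2 + 28/15*e4 - 5/2*e1 e2 - 8/3*e1 e4 + 25/9*e2 e3 + 10/3*e3 e4 + 7/5*e1 e2 e3 + 4/3*e2 e3 e4 - 28/15*e1 e2 e3 e4
second term: -16/9*e1 + 7/2*e2 + 28/15*e4 + 5/2*e1 e2 + 8/3*e1 e4 + 25/9*e2 e3 + 10/3*e3 e4 + 7/5*e1 e2 e3 - 4/3*e2 e3 e4 - 28/15*e1 e2 e3 e4
Answer: 32/9*e1 - 5*e1 e2 - 16/3*e1 e4 + 8/3*e2 e3 e4


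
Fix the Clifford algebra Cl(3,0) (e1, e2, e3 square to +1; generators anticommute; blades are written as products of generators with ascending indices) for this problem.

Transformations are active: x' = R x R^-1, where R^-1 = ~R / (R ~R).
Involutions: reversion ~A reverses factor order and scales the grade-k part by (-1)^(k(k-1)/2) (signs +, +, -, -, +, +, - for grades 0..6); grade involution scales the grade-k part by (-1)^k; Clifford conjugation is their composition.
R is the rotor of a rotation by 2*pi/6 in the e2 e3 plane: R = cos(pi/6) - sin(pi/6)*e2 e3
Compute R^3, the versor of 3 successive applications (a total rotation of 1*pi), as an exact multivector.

Rotor phase runs at HALF the rotation angle; powers of one rotor simply add phase, so after 3 steps in e2 e3 the phase is 3*pi/6 = pi/2 and R^3 = cos(pi/2) - sin(pi/2)*e2 e3.
cos(pi/2) = 0 and sin(pi/2) = 1, so R^3 = -e2 e3. The net rotation is 1*pi; the rotor keeps the half-angle phase exactly.
Answer: -e2 e3


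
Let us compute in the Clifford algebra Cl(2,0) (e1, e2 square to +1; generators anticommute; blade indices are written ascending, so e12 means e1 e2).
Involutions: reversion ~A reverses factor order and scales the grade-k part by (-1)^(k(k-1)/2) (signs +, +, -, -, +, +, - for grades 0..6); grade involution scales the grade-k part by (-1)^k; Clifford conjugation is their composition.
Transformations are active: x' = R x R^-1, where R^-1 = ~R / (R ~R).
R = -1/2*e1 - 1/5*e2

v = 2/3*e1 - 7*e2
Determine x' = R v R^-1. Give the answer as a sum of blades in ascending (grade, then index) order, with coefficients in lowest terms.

~R = -1/2*e1 - 1/5*e2, and R ~R = 29/100, so R^-1 = ~R / (29/100).
R v = 16/15 + 109/30*e12
Answer: -126/29*e1 + 481/87*e2


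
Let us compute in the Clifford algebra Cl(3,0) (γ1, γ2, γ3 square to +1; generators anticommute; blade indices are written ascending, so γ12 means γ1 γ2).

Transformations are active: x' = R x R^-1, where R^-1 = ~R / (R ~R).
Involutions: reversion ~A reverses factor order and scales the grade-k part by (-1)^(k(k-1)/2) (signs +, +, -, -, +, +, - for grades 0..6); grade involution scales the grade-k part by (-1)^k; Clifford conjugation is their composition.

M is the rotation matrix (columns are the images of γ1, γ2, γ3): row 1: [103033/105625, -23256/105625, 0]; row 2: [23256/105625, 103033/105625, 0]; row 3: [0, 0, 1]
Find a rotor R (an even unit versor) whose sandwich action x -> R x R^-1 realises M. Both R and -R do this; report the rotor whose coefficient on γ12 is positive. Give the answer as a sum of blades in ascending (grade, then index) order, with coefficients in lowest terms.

Method: write R = a + b12*γ12 + b13*γ13 + b23*γ23 with a^2 + b12^2 + b13^2 + b23^2 = 1 (so R^-1 = ~R). Expanding the columns R e_j ~R gives tr M = 4a^2 - 1 and, from the antisymmetric part, M21 - M12 = -4a*b12, M13 - M31 = 4a*b13, M32 - M23 = -4a*b23.
Here tr M = 311691/105625, so a^2 = (1 + tr M)/4 = 104329/105625 and a = ±323/325. Taking a = 323/325: M21 - M12 = 46512/105625, M13 - M31 = 0, M32 - M23 = 0, giving b12 = -36/325, b13 = 0, b23 = 0, i.e. R = 323/325 - 36/325*γ12.
Its γ12 coefficient is negative, so report the other preimage -R.
Answer: -323/325 + 36/325*γ12. Key observation: the double cover Spin(3) -> SO(3) sends R and -R to the same matrix (trace 311691/105625 here), so the stated sign of the γ12 coefficient is what selects one sheet.


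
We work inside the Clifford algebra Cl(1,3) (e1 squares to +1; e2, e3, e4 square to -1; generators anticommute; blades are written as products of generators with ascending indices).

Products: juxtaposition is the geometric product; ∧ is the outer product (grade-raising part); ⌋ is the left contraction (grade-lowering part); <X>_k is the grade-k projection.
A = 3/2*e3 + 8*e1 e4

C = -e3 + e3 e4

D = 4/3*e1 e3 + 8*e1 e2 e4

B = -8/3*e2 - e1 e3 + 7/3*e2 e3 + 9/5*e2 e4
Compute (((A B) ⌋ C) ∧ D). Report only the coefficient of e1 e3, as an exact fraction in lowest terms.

step 1: -3/2*e1 + 7/2*e2 + 72/5*e1 e2 + 4*e2 e3 - 8*e3 e4 + 64/3*e1 e2 e4 - 27/10*e2 e3 e4 + 56/3*e1 e2 e3 e4
step 2: 8
step 3: 32/3*e1 e3 + 64*e1 e2 e4
Answer: 32/3


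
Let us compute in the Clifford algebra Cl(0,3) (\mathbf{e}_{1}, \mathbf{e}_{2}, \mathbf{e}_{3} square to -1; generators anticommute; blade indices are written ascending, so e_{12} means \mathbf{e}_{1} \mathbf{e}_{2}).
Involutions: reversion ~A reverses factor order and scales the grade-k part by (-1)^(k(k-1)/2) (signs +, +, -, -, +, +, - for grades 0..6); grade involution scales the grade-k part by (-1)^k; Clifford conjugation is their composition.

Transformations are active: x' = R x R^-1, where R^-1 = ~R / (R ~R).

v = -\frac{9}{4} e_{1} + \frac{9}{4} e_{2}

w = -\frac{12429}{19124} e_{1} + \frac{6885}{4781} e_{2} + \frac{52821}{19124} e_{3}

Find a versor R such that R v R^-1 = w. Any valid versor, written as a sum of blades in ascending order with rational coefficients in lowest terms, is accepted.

Construction: equal norms (both -\frac{81}{8}) license R = v + w = -\frac{27729}{9562} e_{1} + \frac{70569}{19124} e_{2} + \frac{52821}{19124} e_{3} — nothing changes along that direction, while (v - w)/2 changes sign, so v maps onto w.
Answer: -\frac{27729}{9562} e_{1} + \frac{70569}{19124} e_{2} + \frac{52821}{19124} e_{3}


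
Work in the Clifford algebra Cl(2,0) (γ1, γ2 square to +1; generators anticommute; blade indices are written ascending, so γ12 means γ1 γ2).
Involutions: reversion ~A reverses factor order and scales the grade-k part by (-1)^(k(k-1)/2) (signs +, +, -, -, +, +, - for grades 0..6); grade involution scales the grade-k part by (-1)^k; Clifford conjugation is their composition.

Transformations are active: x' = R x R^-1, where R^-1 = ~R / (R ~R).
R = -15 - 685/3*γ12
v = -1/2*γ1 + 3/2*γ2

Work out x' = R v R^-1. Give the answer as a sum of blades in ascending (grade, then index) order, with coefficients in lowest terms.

~R = -15 + 685/3*γ12, and R ~R = 471250/9, so R^-1 = ~R / (471250/9).
R v = -335*γ1 - 410/3*γ2
Answer: 13043/18850*γ1 - 26799/18850*γ2


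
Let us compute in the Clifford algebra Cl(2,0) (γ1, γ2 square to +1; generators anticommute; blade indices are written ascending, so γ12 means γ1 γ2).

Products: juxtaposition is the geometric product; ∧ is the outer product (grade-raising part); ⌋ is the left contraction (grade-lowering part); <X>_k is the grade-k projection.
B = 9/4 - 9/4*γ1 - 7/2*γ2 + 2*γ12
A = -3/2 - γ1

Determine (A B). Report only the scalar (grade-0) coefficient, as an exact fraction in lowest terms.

step 1: -9/8 + 9/8*γ1 + 13/4*γ2 + 1/2*γ12
Answer: -9/8


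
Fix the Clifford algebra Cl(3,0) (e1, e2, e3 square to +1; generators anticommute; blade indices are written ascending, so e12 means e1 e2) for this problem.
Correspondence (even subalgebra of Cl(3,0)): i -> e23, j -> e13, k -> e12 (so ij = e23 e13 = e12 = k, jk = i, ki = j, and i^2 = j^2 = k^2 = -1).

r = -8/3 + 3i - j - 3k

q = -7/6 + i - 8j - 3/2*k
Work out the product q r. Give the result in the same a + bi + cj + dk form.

In blades: q = -7/6 - 3/2*e12 - 8*e13 + e23, r = -8/3 - 3*e12 - e13 + 3*e23.
Distribute q over r term by term (generator squares from the signature, products reordered to ascending indices): (-7/6)*r = 28/9 + 7/2*e12 + 7/6*e13 - 7/2*e23; (-3/2*e12)*r = -9/2 + 4*e12 - 9/2*e13 - 3/2*e23; (-8*e13)*r = -8 + 24*e12 + 64/3*e13 + 24*e23; (e23)*r = -3 - e12 + 3*e13 - 8/3*e23.
Sum: -223/18 + 61/2*e12 + 21*e13 + 49/3*e23; translating back through the correspondence:
Answer: -223/18 + 49/3*i + 21j + 61/2*k


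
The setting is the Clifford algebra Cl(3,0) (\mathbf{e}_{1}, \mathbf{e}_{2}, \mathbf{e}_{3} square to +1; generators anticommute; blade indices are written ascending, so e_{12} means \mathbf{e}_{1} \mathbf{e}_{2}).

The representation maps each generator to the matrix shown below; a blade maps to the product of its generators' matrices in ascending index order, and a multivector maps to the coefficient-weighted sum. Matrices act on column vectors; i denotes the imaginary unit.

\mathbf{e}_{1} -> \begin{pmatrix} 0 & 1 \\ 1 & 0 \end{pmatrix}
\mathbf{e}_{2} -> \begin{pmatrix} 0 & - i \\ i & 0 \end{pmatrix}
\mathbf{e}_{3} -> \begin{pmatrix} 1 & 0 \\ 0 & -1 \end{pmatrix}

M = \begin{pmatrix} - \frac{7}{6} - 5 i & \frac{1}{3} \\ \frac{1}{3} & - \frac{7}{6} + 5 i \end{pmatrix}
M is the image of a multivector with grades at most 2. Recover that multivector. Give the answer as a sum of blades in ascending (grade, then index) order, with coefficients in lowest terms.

Method: 1, rho(e_{1}), rho(e_{2}), rho(e_{3}) form a trace-orthogonal basis of the 2x2 complex matrices (tr(X Y) = 2 if X = Y, else 0), so M = m0*1 + m1*rho(e_{1}) + m2*rho(e_{2}) + m3*rho(e_{3}) with m0 = tr(M)/2 = - \frac{7}{6}, m1 = tr(M rho(e_{1}))/2 = \frac{1}{3}, m2 = tr(M rho(e_{2}))/2 = 0, m3 = tr(M rho(e_{3}))/2 = - 5 i.
Multiplying table entries, the bivector images are rho(e_{12}) = i*rho(e_{3}), rho(e_{13}) = -i*rho(e_{2}), rho(e_{23}) = i*rho(e_{1}); with real blade coefficients the real parts of m0..m3 are the coefficients of 1, e_{1}, e_{2}, e_{3} and the imaginary parts give the bivectors (e_{23}: Im m1, e_{13}: -Im m2, e_{12}: Im m3).
Answer: -\frac{7}{6} + \frac{1}{3} e_{1} - 5 e_{12}


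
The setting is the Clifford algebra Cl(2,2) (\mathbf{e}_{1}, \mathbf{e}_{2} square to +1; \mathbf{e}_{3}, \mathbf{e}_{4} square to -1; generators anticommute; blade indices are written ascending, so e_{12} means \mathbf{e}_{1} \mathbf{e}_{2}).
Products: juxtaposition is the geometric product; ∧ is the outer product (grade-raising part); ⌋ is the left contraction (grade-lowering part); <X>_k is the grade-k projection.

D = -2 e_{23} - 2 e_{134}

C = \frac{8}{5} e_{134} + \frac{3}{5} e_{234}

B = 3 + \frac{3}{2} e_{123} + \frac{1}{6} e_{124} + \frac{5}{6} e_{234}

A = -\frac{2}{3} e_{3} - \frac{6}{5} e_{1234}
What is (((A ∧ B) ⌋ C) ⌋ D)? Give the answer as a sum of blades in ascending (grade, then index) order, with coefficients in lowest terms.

step 1: -2 e_{3} - \frac{167}{45} e_{1234}
step 2: -\frac{16}{5} e_{14} - \frac{6}{5} e_{24}
step 3: -\frac{32}{5} e_{3}
Answer: -\frac{32}{5} e_{3}


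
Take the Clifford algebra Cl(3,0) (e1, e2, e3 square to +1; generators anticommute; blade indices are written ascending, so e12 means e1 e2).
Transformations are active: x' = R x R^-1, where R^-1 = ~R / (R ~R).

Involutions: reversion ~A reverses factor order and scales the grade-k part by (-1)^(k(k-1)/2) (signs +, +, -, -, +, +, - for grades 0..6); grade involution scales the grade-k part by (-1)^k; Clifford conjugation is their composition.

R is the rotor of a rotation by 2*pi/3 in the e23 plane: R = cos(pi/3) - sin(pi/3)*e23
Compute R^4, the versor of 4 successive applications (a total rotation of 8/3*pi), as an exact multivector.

Because a rotor carries half the rotation angle, composing 4 copies of this e23-plane rotor multiplies the phase: 4*(pi/3) = 4*pi/3, hence R^4 = cos(4*pi/3) - sin(4*pi/3)*e23.
cos(4*pi/3) = -1/2 and sin(4*pi/3) = -sqrt(3)/2, so R^4 = -1/2 + sqrt(3)/2*e23. The net rotation is 2/3*pi (after discarding 1 full turn, each of which contributes a factor -1 to the rotor); the rotor keeps the half-angle phase exactly.
Answer: -1/2 + sqrt(3)/2*e23


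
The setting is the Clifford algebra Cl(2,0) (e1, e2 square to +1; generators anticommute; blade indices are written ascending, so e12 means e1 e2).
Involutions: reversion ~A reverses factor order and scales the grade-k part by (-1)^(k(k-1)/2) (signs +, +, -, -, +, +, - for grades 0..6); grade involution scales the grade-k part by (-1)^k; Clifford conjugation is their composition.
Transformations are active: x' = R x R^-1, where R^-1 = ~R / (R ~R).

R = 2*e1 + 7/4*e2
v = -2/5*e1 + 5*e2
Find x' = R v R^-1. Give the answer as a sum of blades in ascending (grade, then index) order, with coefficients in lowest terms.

~R = 2*e1 + 7/4*e2, and R ~R = 113/16, so R^-1 = ~R / (113/16).
R v = 159/20 + 107/10*e12
Answer: 554/113*e1 - 599/565*e2


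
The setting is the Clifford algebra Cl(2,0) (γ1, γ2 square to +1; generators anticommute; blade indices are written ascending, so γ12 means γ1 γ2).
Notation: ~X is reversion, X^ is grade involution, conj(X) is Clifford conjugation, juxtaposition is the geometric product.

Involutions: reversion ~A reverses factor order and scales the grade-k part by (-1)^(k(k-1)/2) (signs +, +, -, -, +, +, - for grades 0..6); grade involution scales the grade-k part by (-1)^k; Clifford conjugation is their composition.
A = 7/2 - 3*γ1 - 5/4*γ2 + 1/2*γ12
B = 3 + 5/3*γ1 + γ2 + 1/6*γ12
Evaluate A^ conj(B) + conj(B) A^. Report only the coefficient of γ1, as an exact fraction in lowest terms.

first term: 13/3 + 23/8*γ1 + 7/12*γ2
second term: 13/3 + 83/24*γ1 - 1/12*γ2 + 11/6*γ12
Answer: 19/3


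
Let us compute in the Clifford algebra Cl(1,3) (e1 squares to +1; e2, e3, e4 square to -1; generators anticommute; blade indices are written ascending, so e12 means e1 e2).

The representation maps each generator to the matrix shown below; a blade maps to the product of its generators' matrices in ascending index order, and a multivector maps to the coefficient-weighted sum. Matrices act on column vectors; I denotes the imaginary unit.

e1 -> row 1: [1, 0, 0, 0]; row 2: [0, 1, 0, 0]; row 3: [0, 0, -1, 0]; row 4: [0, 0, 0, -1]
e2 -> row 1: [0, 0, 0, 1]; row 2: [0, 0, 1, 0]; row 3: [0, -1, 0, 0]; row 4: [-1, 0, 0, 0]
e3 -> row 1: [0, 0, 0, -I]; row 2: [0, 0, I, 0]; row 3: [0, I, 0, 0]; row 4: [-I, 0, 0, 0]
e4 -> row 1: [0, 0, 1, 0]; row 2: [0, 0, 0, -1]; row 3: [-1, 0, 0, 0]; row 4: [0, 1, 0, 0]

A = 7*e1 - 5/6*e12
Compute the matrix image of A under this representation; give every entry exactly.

Bivector images (products of the table entries): rho(e12) = rho(e1)rho(e2) = row 1: [0, 0, 0, 1]; row 2: [0, 0, 1, 0]; row 3: [0, 1, 0, 0]; row 4: [1, 0, 0, 0].
M = (7)*rho(e1) + (-5/6)*rho(e12), summed entrywise:
Answer: row 1: [7, 0, 0, -5/6]; row 2: [0, 7, -5/6, 0]; row 3: [0, -5/6, -7, 0]; row 4: [-5/6, 0, 0, -7]


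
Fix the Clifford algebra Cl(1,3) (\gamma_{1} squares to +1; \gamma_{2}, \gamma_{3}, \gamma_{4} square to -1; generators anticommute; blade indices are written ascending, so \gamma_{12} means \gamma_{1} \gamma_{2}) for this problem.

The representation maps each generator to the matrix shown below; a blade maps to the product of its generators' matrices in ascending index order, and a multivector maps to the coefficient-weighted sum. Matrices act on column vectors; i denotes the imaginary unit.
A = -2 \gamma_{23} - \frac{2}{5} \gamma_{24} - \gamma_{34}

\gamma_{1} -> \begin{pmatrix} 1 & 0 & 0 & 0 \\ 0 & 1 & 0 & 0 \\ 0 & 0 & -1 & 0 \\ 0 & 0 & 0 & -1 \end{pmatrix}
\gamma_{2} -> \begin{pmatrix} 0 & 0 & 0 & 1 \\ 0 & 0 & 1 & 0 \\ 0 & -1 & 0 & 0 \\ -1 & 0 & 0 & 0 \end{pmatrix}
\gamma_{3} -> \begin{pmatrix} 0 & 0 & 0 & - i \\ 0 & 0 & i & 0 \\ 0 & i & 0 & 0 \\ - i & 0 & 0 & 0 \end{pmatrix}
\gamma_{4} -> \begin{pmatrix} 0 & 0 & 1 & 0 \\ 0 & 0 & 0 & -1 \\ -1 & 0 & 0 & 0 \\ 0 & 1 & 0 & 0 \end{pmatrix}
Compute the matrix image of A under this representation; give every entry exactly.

Bivector images (products of the table entries): rho(\gamma_{23}) = rho(\gamma_{2})rho(\gamma_{3}) = \begin{pmatrix} - i & 0 & 0 & 0 \\ 0 & i & 0 & 0 \\ 0 & 0 & - i & 0 \\ 0 & 0 & 0 & i \end{pmatrix}; rho(\gamma_{24}) = rho(\gamma_{2})rho(\gamma_{4}) = \begin{pmatrix} 0 & 1 & 0 & 0 \\ -1 & 0 & 0 & 0 \\ 0 & 0 & 0 & 1 \\ 0 & 0 & -1 & 0 \end{pmatrix}; rho(\gamma_{34}) = rho(\gamma_{3})rho(\gamma_{4}) = \begin{pmatrix} 0 & - i & 0 & 0 \\ - i & 0 & 0 & 0 \\ 0 & 0 & 0 & - i \\ 0 & 0 & - i & 0 \end{pmatrix}.
M = (-2)*rho(\gamma_{23}) + (-\frac{2}{5})*rho(\gamma_{24}) + (-1)*rho(\gamma_{34}), summed entrywise:
Answer: \begin{pmatrix} 2 i & - \frac{2}{5} + i & 0 & 0 \\ \frac{2}{5} + i & - 2 i & 0 & 0 \\ 0 & 0 & 2 i & - \frac{2}{5} + i \\ 0 & 0 & \frac{2}{5} + i & - 2 i \end{pmatrix}


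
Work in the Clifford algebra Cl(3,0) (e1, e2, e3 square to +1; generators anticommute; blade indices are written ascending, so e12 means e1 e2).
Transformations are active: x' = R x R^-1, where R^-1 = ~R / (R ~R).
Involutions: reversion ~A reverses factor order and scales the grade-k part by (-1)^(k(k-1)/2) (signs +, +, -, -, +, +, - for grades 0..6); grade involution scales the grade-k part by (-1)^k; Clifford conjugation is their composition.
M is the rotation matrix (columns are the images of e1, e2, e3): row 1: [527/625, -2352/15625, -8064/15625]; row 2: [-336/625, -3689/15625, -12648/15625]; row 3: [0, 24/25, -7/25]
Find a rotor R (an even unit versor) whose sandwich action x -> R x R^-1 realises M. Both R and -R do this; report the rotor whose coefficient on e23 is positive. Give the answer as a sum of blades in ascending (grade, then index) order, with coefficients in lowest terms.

Method: write R = a + b12*e12 + b13*e13 + b23*e23 with a^2 + b12^2 + b13^2 + b23^2 = 1 (so R^-1 = ~R). Expanding the columns R e_j ~R gives tr M = 4a^2 - 1 and, from the antisymmetric part, M21 - M12 = -4a*b12, M13 - M31 = 4a*b13, M32 - M23 = -4a*b23.
Here tr M = 5111/15625, so a^2 = (1 + tr M)/4 = 5184/15625 and a = ±72/125. Taking a = 72/125: M21 - M12 = -6048/15625, M13 - M31 = -8064/15625, M32 - M23 = 27648/15625, giving b12 = 21/125, b13 = -28/125, b23 = -96/125, i.e. R = 72/125 + 21/125*e12 - 28/125*e13 - 96/125*e23.
Its e23 coefficient is negative, so report the other preimage -R.
Answer: -72/125 - 21/125*e12 + 28/125*e13 + 96/125*e23. Recall the cover is two-to-one: with M of trace 5111/15625, both preimages act alike, and the stated e23 sign chooses the sheet.


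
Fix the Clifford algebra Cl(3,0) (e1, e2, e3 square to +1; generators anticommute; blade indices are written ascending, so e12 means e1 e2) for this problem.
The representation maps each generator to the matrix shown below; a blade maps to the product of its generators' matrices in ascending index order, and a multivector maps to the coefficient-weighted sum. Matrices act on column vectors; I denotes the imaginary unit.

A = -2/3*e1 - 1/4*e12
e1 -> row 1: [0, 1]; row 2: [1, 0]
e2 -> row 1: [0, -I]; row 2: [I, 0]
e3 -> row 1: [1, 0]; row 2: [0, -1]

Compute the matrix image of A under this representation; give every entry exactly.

Bivector images (products of the table entries): rho(e12) = rho(e1)rho(e2) = row 1: [I, 0]; row 2: [0, -I].
M = (-2/3)*rho(e1) + (-1/4)*rho(e12), summed entrywise:
Answer: row 1: [-I/4, -2/3]; row 2: [-2/3, I/4]


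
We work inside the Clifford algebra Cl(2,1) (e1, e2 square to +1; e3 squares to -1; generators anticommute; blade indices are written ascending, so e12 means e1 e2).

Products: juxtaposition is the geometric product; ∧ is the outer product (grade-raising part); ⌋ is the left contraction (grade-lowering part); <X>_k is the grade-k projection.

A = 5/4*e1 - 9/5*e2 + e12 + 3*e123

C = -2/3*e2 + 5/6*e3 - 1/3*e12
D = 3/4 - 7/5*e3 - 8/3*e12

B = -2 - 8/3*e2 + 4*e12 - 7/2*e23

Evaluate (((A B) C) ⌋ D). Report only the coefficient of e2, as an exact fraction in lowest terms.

step 1: 4/5 - 127/15*e1 + 43/5*e2 - 57/10*e3 - 16/3*e12 + 9/2*e13 - 83/8*e123
step 2: -497/180 + 481/180*e1 + 103/45*e2 - 67/24*e3 + 10097/720*e12 - 503/36*e13 + 28/15*e23 + 41/90*e123
step 3: 67861/2160 + 824/135*e1 - 962/135*e2 + 3479/900*e3 + 994/135*e12
Answer: -962/135


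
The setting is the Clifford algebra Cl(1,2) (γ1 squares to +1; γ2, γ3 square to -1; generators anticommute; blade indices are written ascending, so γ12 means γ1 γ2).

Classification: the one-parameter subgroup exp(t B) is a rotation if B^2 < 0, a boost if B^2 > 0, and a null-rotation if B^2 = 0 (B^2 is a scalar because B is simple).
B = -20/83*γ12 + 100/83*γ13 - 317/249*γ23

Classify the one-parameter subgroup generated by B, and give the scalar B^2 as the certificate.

B^2 term by term: the squares give (-20/83)^2*(γ12)^2 + (100/83)^2*(γ13)^2 + (-317/249)^2*(γ23)^2 = 400/6889*(+1) + 10000/6889*(+1) + 100489/62001*(-1) = -1/9 (each basis 2-blade squares to minus the product of its generators' squares); cross terms between blades sharing an index anticommute and cancel. So B^2 = -1/9.
Answer: rotation, certificate B^2 = -1/9. Note: conjugating B changes its blade decomposition but never the scalar B^2 = -1/9, whose sign settles the classification.
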